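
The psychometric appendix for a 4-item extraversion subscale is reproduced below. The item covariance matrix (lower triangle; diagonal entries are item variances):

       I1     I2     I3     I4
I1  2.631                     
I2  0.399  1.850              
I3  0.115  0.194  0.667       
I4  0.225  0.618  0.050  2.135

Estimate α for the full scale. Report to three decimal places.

α = 0.407

Σσᵢ² = 2.631 + 1.850 + 0.667 + 2.135 = 7.283
Sum of the distinct covariances = 1.601
Var(T) = 7.283 + 2 × 1.601 = 10.485
α = (k/(k−1))·(1 − Σσᵢ²/Var(T)) = (4/3)·(1 − 7.283/10.485) = 0.407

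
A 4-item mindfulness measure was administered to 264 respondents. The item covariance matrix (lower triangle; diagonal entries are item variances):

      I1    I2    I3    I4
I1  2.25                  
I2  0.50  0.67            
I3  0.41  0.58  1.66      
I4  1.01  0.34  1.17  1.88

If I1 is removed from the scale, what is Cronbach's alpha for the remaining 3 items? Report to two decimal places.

α = 0.75

Remaining items: I2, I3, I4 (k = 3).
Σσᵢ² = 0.67 + 1.66 + 1.88 = 4.21
total variance = 4.21 + 2 × 2.09 = 8.39
α (item deleted) = (3/2)·(1 − 4.21/8.39) = 0.75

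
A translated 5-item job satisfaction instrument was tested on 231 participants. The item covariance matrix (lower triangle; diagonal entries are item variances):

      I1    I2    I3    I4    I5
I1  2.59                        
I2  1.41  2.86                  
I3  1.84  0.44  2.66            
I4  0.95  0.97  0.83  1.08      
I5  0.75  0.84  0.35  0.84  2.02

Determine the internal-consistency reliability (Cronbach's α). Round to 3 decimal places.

sum of item variances = 2.59 + 2.86 + 2.66 + 1.08 + 2.02 = 11.21
Sum of off-diagonal covariances = 9.22
σ²_total = 11.21 + 2 × 9.22 = 29.65
α = (k/(k−1))·(1 − sum of item variances/σ²_total) = (5/4)·(1 − 11.21/29.65) = 0.777

α = 0.777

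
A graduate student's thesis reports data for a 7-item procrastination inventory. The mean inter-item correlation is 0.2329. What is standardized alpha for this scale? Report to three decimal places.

standardized alpha = 0.680

Standardized α = k·r̄ / (1 + (k−1)·r̄) = 7 × 0.2329 / (1 + 6 × 0.2329)
  = 1.6303 / 2.3974 = 0.680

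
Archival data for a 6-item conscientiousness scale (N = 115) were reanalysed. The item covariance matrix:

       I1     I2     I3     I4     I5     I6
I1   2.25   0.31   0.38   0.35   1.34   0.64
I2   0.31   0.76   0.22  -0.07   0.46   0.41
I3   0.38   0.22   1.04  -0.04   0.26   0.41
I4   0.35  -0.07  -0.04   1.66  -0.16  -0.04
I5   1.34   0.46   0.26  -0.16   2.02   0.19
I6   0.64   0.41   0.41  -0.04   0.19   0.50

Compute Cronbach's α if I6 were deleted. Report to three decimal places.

Remaining items: I1, I2, I3, I4, I5 (k = 5).
Σσᵢ² = 2.25 + 0.76 + 1.04 + 1.66 + 2.02 = 7.73
total variance = 7.73 + 2 × 3.05 = 13.83
α (item deleted) = (5/4)·(1 − 7.73/13.83) = 0.551

Cronbach's α = 0.551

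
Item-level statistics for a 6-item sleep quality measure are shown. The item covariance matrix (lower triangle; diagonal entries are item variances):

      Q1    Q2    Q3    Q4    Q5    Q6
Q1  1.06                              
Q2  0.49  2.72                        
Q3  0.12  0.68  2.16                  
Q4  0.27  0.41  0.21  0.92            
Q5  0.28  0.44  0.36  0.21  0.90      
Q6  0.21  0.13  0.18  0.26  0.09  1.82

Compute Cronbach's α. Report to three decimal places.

sum of item variances = 1.06 + 2.72 + 2.16 + 0.92 + 0.90 + 1.82 = 9.58
Sum of off-diagonal covariances = 4.34
σ²_T = 9.58 + 2 × 4.34 = 18.26
α = (k/(k−1))·(1 − sum of item variances/σ²_T) = (6/5)·(1 − 9.58/18.26) = 0.570

α = 0.570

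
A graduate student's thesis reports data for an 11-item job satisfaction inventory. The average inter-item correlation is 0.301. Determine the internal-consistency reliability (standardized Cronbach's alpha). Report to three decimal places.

Standardized α = k·r̄ / (1 + (k−1)·r̄) = 11 × 0.301 / (1 + 10 × 0.301)
  = 3.3110 / 4.0100 = 0.826

standardized Cronbach's alpha = 0.826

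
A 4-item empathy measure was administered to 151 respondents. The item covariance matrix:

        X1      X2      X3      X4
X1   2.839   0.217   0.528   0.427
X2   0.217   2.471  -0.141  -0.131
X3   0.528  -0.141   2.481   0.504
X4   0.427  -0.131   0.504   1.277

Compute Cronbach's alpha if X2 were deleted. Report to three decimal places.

Cronbach's alpha = 0.460

Remaining items: X1, X3, X4 (k = 3).
sum of item variances = 2.839 + 2.481 + 1.277 = 6.597
σ²_T = 6.597 + 2 × 1.459 = 9.515
α (item deleted) = (3/2)·(1 − 6.597/9.515) = 0.460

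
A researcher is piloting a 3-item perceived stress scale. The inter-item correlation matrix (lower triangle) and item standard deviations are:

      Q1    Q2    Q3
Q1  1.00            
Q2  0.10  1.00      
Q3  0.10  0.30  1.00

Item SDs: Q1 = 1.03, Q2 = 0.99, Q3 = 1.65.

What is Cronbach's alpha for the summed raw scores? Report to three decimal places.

Σσ²ᵢ = 1.03² + 0.99² + 1.65² = 4.7635
Covariances σ_ij = r_ij · s_i · s_j:
  σ(Q1,Q2) = 0.10 × 1.03 × 0.99 = 0.1020
  σ(Q1,Q3) = 0.10 × 1.03 × 1.65 = 0.1700
  σ(Q2,Q3) = 0.30 × 0.99 × 1.65 = 0.4900
σ²_T = Σσ²ᵢ + 2·Σσ_ij = 4.7635 + 2 × 0.7620 = 6.2875
α = (3/2)·(1 − 4.7635/6.2875) = 0.364

α = 0.364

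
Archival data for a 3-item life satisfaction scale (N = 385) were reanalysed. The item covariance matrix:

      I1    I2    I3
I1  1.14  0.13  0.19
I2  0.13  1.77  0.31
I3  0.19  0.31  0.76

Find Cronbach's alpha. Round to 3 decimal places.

sum of item variances = 1.14 + 1.77 + 0.76 = 3.67
Σ_{i<j} σ_ij = 0.63
σ²_T = 3.67 + 2 × 0.63 = 4.93
α = (k/(k−1))·(1 − sum of item variances/σ²_T) = (3/2)·(1 − 3.67/4.93) = 0.383

α = 0.383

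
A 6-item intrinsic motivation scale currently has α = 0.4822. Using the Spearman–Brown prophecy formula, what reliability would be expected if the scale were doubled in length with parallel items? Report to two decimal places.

predicted reliability = 0.65

Length factor m = 2
α' = m·α / (1 + (m−1)·α)
   = 2 × 0.4822 / (1 + (2 − 1) × 0.4822)
   = 0.9644 / 1.4822 = 0.65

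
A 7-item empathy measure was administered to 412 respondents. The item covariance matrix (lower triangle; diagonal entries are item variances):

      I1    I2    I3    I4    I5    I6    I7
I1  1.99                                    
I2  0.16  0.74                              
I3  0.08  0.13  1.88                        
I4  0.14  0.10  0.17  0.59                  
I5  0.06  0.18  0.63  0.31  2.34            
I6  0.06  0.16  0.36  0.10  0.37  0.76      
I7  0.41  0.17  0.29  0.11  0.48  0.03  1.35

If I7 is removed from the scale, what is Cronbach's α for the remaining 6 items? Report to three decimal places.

Remaining items: I1, I2, I3, I4, I5, I6 (k = 6).
ΣVar(i) = 1.99 + 0.74 + 1.88 + 0.59 + 2.34 + 0.76 = 8.30
σ²_total = 8.30 + 2 × 3.01 = 14.32
α (item deleted) = (6/5)·(1 − 8.30/14.32) = 0.504

α = 0.504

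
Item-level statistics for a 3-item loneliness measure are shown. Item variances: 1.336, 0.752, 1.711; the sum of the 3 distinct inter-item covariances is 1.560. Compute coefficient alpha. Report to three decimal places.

Σσᵢ² = 1.336 + 0.752 + 1.711 = 3.799
Sum of distinct covariances = 1.560
σ²_total = Σσᵢ² + 2·Σcov = 3.799 + 2 × 1.560 = 6.919
α = (3/2)·(1 − 3.799/6.919) = 0.676

coefficient alpha = 0.676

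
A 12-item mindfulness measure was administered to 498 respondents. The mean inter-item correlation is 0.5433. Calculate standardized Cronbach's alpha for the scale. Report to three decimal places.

α = 0.935

Standardized α = k·r̄ / (1 + (k−1)·r̄) = 12 × 0.5433 / (1 + 11 × 0.5433)
  = 6.5196 / 6.9763 = 0.935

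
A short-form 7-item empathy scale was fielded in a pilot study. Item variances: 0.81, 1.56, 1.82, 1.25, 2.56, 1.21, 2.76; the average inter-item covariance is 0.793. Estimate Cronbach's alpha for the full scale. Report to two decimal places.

α = 0.86

sum of item variances = 0.81 + 1.56 + 1.82 + 1.25 + 2.56 + 1.21 + 2.76 = 11.97
Sum of the 21 distinct covariances = 21 × 0.793 = 16.653
Var(T) = sum of item variances + 2·Σcov = 11.97 + 2 × 16.653 = 45.276
α = (7/6)·(1 − 11.97/45.276) = 0.86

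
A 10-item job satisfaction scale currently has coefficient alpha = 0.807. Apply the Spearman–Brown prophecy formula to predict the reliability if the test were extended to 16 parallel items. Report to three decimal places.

predicted reliability = 0.870

Length factor m = 16/10 = 1.6000
α' = m·α / (1 + (m−1)·α)
   = 16/10 × 0.807 / (1 + (16/10 − 1) × 0.807)
   = 1.2912 / 1.4842 = 0.870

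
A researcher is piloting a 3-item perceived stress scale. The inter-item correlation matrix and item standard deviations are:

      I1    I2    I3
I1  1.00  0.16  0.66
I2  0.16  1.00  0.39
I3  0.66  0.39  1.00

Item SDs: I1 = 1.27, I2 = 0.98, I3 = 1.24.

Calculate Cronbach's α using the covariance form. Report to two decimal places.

Σσ²ᵢ = 1.27² + 0.98² + 1.24² = 4.1109
Covariances σ_ij = r_ij · s_i · s_j:
  σ(I1,I2) = 0.16 × 1.27 × 0.98 = 0.1991
  σ(I1,I3) = 0.66 × 1.27 × 1.24 = 1.0394
  σ(I2,I3) = 0.39 × 0.98 × 1.24 = 0.4739
σ²_T = Σσ²ᵢ + 2·Σσ_ij = 4.1109 + 2 × 1.7124 = 7.5357
α = (3/2)·(1 − 4.1109/7.5357) = 0.68

Cronbach's α = 0.68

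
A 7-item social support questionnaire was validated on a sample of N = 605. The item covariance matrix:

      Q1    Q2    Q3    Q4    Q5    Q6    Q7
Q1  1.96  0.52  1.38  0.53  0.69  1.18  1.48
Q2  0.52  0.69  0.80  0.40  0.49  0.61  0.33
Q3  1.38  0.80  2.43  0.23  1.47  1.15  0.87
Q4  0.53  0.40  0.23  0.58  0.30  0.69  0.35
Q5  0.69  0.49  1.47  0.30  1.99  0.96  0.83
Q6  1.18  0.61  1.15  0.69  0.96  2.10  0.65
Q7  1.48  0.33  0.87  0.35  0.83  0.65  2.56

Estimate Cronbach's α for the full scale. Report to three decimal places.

ΣVar(i) = 1.96 + 0.69 + 2.43 + 0.58 + 1.99 + 2.10 + 2.56 = 12.31
Sum of the distinct covariances = 15.91
σ²_T = 12.31 + 2 × 15.91 = 44.13
α = (k/(k−1))·(1 − ΣVar(i)/σ²_T) = (7/6)·(1 − 12.31/44.13) = 0.841

α = 0.841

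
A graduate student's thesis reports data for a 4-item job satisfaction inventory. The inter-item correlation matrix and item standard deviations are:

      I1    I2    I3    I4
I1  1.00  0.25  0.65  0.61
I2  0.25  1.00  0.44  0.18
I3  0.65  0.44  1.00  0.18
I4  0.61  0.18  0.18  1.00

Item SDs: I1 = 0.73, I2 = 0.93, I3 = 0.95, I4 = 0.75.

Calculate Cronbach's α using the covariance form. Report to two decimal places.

Σσ²ᵢ = 0.73² + 0.93² + 0.95² + 0.75² = 2.8628
Covariances σ_ij = r_ij · s_i · s_j:
  σ(I1,I2) = 0.25 × 0.73 × 0.93 = 0.1697
  σ(I1,I3) = 0.65 × 0.73 × 0.95 = 0.4508
  σ(I1,I4) = 0.61 × 0.73 × 0.75 = 0.3340
  σ(I2,I3) = 0.44 × 0.93 × 0.95 = 0.3887
  σ(I2,I4) = 0.18 × 0.93 × 0.75 = 0.1255
  σ(I3,I4) = 0.18 × 0.95 × 0.75 = 0.1282
σ²_T = Σσ²ᵢ + 2·Σσ_ij = 2.8628 + 2 × 1.5969 = 6.0566
α = (4/3)·(1 − 2.8628/6.0566) = 0.70

α = 0.70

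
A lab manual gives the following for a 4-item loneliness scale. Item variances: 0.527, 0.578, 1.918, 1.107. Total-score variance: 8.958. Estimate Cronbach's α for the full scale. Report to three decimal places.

Cronbach's α = 0.719

Σσᵢ² = 0.527 + 0.578 + 1.918 + 1.107 = 4.130
α = (k/(k−1))·(1 − Σσᵢ²/σ²_total) = (4/3)·(1 − 4.130/8.958) = 0.719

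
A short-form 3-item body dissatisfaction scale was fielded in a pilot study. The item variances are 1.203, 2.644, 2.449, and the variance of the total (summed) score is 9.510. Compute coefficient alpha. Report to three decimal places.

coefficient alpha = 0.507

ΣVar(i) = 1.203 + 2.644 + 2.449 = 6.296
α = (k/(k−1))·(1 − ΣVar(i)/total variance) = (3/2)·(1 − 6.296/9.510) = 0.507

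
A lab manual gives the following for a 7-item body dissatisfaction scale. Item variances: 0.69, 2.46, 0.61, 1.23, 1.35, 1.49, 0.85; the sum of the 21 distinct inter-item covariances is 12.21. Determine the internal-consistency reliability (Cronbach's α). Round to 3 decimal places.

ΣVar(i) = 0.69 + 2.46 + 0.61 + 1.23 + 1.35 + 1.49 + 0.85 = 8.68
Sum of distinct covariances = 12.21
Var(T) = ΣVar(i) + 2·Σcov = 8.68 + 2 × 12.21 = 33.10
α = (7/6)·(1 − 8.68/33.10) = 0.861

Cronbach's α = 0.861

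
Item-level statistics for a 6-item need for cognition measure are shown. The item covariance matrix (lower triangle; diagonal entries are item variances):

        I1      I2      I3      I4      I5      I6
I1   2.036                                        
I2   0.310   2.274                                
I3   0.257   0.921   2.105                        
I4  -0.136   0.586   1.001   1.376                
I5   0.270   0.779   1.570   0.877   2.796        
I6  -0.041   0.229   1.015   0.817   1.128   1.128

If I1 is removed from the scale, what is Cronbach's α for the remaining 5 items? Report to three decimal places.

Remaining items: I2, I3, I4, I5, I6 (k = 5).
ΣVar(i) = 2.274 + 2.105 + 1.376 + 2.796 + 1.128 = 9.679
σ²_total = 9.679 + 2 × 8.923 = 27.525
α (item deleted) = (5/4)·(1 − 9.679/27.525) = 0.810

α = 0.810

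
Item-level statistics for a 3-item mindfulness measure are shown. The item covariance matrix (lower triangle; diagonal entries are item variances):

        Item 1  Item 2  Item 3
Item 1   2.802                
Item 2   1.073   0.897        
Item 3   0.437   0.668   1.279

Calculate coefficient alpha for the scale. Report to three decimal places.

Σσᵢ² = 2.802 + 0.897 + 1.279 = 4.978
Σ_{i<j} σ_ij = 2.178
σ²_total = 4.978 + 2 × 2.178 = 9.334
α = (k/(k−1))·(1 − Σσᵢ²/σ²_total) = (3/2)·(1 − 4.978/9.334) = 0.700

coefficient alpha = 0.700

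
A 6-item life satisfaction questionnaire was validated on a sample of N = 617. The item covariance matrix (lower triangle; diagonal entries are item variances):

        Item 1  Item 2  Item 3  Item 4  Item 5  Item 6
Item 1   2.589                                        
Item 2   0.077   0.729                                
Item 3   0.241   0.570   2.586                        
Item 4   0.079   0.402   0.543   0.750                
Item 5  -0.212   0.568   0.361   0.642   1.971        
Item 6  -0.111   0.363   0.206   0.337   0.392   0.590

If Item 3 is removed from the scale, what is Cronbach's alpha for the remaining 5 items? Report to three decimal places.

Remaining items: Item 1, Item 2, Item 4, Item 5, Item 6 (k = 5).
Σσ²ᵢ = 2.589 + 0.729 + 0.750 + 1.971 + 0.590 = 6.629
σ²_T = 6.629 + 2 × 2.537 = 11.703
α (item deleted) = (5/4)·(1 − 6.629/11.703) = 0.542

Cronbach's alpha = 0.542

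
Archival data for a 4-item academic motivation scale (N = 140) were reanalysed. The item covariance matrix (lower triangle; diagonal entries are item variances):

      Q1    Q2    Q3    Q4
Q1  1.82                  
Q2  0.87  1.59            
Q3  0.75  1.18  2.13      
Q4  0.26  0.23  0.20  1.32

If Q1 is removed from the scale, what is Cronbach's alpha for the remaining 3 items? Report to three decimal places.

Remaining items: Q2, Q3, Q4 (k = 3).
Σσ²ᵢ = 1.59 + 2.13 + 1.32 = 5.04
Var(T) = 5.04 + 2 × 1.61 = 8.26
α (item deleted) = (3/2)·(1 − 5.04/8.26) = 0.585

α = 0.585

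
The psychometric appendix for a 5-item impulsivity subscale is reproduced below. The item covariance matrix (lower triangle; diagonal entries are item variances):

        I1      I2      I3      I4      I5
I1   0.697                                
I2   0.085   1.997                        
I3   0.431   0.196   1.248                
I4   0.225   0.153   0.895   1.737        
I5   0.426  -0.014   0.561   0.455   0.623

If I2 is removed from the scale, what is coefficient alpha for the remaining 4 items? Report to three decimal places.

Remaining items: I1, I3, I4, I5 (k = 4).
Σσ²ᵢ = 0.697 + 1.248 + 1.737 + 0.623 = 4.305
Var(T) = 4.305 + 2 × 2.993 = 10.291
α (item deleted) = (4/3)·(1 − 4.305/10.291) = 0.776

coefficient alpha = 0.776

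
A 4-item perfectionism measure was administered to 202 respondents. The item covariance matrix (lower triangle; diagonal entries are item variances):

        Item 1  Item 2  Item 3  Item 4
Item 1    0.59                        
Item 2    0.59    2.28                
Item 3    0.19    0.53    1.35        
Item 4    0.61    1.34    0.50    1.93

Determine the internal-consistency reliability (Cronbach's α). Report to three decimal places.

α = 0.733

Σσ²ᵢ = 0.59 + 2.28 + 1.35 + 1.93 = 6.15
Sum of the distinct covariances = 3.76
σ²_total = 6.15 + 2 × 3.76 = 13.67
α = (k/(k−1))·(1 − Σσ²ᵢ/σ²_total) = (4/3)·(1 − 6.15/13.67) = 0.733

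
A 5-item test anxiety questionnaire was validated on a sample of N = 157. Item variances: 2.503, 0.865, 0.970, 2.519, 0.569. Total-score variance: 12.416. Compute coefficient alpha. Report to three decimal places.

Σσ²ᵢ = 2.503 + 0.865 + 0.970 + 2.519 + 0.569 = 7.426
α = (k/(k−1))·(1 − Σσ²ᵢ/σ²_T) = (5/4)·(1 − 7.426/12.416) = 0.502

α = 0.502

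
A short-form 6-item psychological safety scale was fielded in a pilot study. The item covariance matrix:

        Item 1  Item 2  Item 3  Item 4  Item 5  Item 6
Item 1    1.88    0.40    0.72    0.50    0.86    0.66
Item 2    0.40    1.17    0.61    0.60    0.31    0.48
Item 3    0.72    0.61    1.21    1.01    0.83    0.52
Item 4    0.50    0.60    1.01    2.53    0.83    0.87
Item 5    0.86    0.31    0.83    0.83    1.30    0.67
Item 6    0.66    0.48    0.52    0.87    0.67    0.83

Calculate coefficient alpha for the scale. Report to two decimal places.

α = 0.83

Σσ²ᵢ = 1.88 + 1.17 + 1.21 + 2.53 + 1.30 + 0.83 = 8.92
Sum of the distinct covariances = 9.87
σ²_T = 8.92 + 2 × 9.87 = 28.66
α = (k/(k−1))·(1 − Σσ²ᵢ/σ²_T) = (6/5)·(1 − 8.92/28.66) = 0.83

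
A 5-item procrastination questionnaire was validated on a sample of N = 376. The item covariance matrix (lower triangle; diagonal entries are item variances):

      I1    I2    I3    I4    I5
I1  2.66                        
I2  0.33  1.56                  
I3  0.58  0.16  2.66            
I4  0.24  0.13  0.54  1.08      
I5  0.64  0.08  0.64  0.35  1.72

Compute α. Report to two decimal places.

α = 0.54

Σσᵢ² = 2.66 + 1.56 + 2.66 + 1.08 + 1.72 = 9.68
Sum of off-diagonal covariances = 3.69
σ²_T = 9.68 + 2 × 3.69 = 17.06
α = (k/(k−1))·(1 − Σσᵢ²/σ²_T) = (5/4)·(1 − 9.68/17.06) = 0.54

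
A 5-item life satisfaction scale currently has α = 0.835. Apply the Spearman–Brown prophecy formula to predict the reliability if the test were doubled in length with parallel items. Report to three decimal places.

Length factor m = 2
α' = m·α / (1 + (m−1)·α)
   = 2 × 0.835 / (1 + (2 − 1) × 0.835)
   = 1.6700 / 1.8350 = 0.910

predicted reliability = 0.910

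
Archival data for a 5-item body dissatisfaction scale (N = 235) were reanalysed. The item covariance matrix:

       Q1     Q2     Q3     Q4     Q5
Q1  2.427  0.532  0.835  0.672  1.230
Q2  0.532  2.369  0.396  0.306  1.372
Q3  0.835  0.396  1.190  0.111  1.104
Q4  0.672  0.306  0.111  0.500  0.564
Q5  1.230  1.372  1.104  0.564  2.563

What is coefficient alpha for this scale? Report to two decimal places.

α = 0.76

Σσ²ᵢ = 2.427 + 2.369 + 1.190 + 0.500 + 2.563 = 9.049
Σ_{i<j} σ_ij = 7.122
total variance = 9.049 + 2 × 7.122 = 23.293
α = (k/(k−1))·(1 − Σσ²ᵢ/total variance) = (5/4)·(1 − 9.049/23.293) = 0.76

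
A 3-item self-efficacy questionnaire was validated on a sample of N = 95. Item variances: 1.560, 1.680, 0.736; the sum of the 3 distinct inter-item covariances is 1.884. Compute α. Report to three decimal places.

ΣVar(i) = 1.560 + 1.680 + 0.736 = 3.976
Sum of distinct covariances = 1.884
σ²_total = ΣVar(i) + 2·Σcov = 3.976 + 2 × 1.884 = 7.744
α = (3/2)·(1 − 3.976/7.744) = 0.730

α = 0.730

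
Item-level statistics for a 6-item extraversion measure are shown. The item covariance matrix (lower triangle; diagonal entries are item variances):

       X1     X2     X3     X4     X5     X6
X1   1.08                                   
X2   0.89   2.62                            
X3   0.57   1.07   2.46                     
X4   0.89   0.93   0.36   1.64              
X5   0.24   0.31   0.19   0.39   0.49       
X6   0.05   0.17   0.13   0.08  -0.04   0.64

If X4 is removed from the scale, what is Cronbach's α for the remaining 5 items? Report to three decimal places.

Cronbach's α = 0.619

Remaining items: X1, X2, X3, X5, X6 (k = 5).
Σσᵢ² = 1.08 + 2.62 + 2.46 + 0.49 + 0.64 = 7.29
total variance = 7.29 + 2 × 3.58 = 14.45
α (item deleted) = (5/4)·(1 − 7.29/14.45) = 0.619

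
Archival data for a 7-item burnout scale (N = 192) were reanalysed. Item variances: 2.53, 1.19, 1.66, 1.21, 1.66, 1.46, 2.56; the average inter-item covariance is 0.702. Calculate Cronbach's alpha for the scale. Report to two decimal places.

α = 0.82

sum of item variances = 2.53 + 1.19 + 1.66 + 1.21 + 1.66 + 1.46 + 2.56 = 12.27
Sum of the 21 distinct covariances = 21 × 0.702 = 14.742
total variance = sum of item variances + 2·Σcov = 12.27 + 2 × 14.742 = 41.754
α = (7/6)·(1 − 12.27/41.754) = 0.82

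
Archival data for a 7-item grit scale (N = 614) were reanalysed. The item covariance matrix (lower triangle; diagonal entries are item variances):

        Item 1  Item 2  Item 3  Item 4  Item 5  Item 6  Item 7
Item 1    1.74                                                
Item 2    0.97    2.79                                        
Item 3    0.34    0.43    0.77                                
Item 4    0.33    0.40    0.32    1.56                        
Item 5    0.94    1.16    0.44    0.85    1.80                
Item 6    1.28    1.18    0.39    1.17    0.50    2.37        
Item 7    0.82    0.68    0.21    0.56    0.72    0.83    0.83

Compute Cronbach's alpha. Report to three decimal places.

Σσᵢ² = 1.74 + 2.79 + 0.77 + 1.56 + 1.80 + 2.37 + 0.83 = 11.86
Sum of off-diagonal covariances = 14.52
Var(T) = 11.86 + 2 × 14.52 = 40.90
α = (k/(k−1))·(1 − Σσᵢ²/Var(T)) = (7/6)·(1 − 11.86/40.90) = 0.828

α = 0.828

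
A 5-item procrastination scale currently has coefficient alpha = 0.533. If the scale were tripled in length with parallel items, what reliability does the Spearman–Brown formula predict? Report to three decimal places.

predicted reliability = 0.774

Length factor m = 3
α' = m·α / (1 + (m−1)·α)
   = 3 × 0.533 / (1 + (3 − 1) × 0.533)
   = 1.5990 / 2.0660 = 0.774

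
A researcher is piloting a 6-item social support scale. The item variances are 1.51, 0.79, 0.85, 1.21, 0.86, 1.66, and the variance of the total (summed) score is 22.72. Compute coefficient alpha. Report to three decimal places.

α = 0.837

Σσ²ᵢ = 1.51 + 0.79 + 0.85 + 1.21 + 0.86 + 1.66 = 6.88
α = (k/(k−1))·(1 − Σσ²ᵢ/Var(T)) = (6/5)·(1 − 6.88/22.72) = 0.837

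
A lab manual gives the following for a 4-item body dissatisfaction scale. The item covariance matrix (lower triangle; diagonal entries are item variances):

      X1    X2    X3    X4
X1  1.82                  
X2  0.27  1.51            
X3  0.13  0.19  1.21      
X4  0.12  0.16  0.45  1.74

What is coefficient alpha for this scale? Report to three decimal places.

α = 0.395

sum of item variances = 1.82 + 1.51 + 1.21 + 1.74 = 6.28
Σ_{i<j} σ_ij = 1.32
Var(T) = 6.28 + 2 × 1.32 = 8.92
α = (k/(k−1))·(1 − sum of item variances/Var(T)) = (4/3)·(1 − 6.28/8.92) = 0.395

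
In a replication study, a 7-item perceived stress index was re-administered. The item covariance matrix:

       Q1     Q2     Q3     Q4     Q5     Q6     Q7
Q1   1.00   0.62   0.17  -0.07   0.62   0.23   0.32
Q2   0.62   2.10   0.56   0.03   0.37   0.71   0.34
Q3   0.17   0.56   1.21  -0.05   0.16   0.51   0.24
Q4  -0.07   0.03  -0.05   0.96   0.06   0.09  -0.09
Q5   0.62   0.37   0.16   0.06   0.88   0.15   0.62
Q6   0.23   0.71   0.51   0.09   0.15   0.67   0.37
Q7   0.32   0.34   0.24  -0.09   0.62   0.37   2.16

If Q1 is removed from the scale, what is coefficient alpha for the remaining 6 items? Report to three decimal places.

Remaining items: Q2, Q3, Q4, Q5, Q6, Q7 (k = 6).
Σσᵢ² = 2.10 + 1.21 + 0.96 + 0.88 + 0.67 + 2.16 = 7.98
σ²_total = 7.98 + 2 × 4.07 = 16.12
α (item deleted) = (6/5)·(1 − 7.98/16.12) = 0.606

coefficient alpha = 0.606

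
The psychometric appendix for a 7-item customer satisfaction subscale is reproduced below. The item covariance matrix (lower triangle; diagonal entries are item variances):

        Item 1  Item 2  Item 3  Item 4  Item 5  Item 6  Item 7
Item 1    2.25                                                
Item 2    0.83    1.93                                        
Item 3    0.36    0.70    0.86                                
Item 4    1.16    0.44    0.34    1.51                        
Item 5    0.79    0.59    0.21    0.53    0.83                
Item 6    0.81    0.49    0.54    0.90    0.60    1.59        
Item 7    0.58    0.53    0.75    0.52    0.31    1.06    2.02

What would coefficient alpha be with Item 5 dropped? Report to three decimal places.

α = 0.796

Remaining items: Item 1, Item 2, Item 3, Item 4, Item 6, Item 7 (k = 6).
ΣVar(i) = 2.25 + 1.93 + 0.86 + 1.51 + 1.59 + 2.02 = 10.16
Var(T) = 10.16 + 2 × 10.01 = 30.18
α (item deleted) = (6/5)·(1 − 10.16/30.18) = 0.796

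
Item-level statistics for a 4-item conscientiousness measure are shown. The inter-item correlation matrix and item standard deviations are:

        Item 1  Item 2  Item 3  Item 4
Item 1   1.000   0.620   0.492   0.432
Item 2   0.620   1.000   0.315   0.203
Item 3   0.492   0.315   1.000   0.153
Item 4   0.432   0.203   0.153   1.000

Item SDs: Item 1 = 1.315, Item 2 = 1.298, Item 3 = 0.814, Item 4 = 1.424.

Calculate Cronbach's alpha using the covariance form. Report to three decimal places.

Cronbach's alpha = 0.691

Σσ²ᵢ = 1.315² + 1.298² + 0.814² + 1.424² = 6.1044
Covariances σ_ij = r_ij · s_i · s_j:
  σ(Item 1,Item 2) = 0.620 × 1.315 × 1.298 = 1.0583
  σ(Item 1,Item 3) = 0.492 × 1.315 × 0.814 = 0.5266
  σ(Item 1,Item 4) = 0.432 × 1.315 × 1.424 = 0.8089
  σ(Item 2,Item 3) = 0.315 × 1.298 × 0.814 = 0.3328
  σ(Item 2,Item 4) = 0.203 × 1.298 × 1.424 = 0.3752
  σ(Item 3,Item 4) = 0.153 × 0.814 × 1.424 = 0.1773
σ²_T = Σσ²ᵢ + 2·Σσ_ij = 6.1044 + 2 × 3.2791 = 12.6626
α = (4/3)·(1 − 6.1044/12.6626) = 0.691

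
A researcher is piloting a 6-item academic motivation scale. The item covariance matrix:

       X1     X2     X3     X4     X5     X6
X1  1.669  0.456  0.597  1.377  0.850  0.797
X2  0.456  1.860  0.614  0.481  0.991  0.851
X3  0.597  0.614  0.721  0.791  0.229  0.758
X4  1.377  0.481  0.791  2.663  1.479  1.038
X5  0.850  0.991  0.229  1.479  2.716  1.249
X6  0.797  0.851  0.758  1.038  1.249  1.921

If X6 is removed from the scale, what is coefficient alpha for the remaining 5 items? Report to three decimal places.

Remaining items: X1, X2, X3, X4, X5 (k = 5).
Σσᵢ² = 1.669 + 1.860 + 0.721 + 2.663 + 2.716 = 9.629
σ²_total = 9.629 + 2 × 7.865 = 25.359
α (item deleted) = (5/4)·(1 − 9.629/25.359) = 0.775

α = 0.775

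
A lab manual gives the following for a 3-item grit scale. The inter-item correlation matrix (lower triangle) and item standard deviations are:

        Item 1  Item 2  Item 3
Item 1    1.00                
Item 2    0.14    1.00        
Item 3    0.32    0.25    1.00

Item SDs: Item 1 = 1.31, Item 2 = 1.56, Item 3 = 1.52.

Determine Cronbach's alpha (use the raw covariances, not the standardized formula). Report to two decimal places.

Cronbach's alpha = 0.48

Σσ²ᵢ = 1.31² + 1.56² + 1.52² = 6.4601
Covariances σ_ij = r_ij · s_i · s_j:
  σ(Item 1,Item 2) = 0.14 × 1.31 × 1.56 = 0.2861
  σ(Item 1,Item 3) = 0.32 × 1.31 × 1.52 = 0.6372
  σ(Item 2,Item 3) = 0.25 × 1.56 × 1.52 = 0.5928
σ²_T = Σσ²ᵢ + 2·Σσ_ij = 6.4601 + 2 × 1.5161 = 9.4923
α = (3/2)·(1 − 6.4601/9.4923) = 0.48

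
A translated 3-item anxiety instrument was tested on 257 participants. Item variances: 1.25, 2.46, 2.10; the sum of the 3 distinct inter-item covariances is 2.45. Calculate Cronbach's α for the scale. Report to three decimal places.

sum of item variances = 1.25 + 2.46 + 2.10 = 5.81
Sum of distinct covariances = 2.45
Var(T) = sum of item variances + 2·Σcov = 5.81 + 2 × 2.45 = 10.71
α = (3/2)·(1 − 5.81/10.71) = 0.686

Cronbach's α = 0.686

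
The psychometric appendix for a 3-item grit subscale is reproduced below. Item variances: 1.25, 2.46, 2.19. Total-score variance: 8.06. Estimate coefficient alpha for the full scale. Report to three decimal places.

Σσᵢ² = 1.25 + 2.46 + 2.19 = 5.90
α = (k/(k−1))·(1 − Σσᵢ²/σ²_T) = (3/2)·(1 − 5.90/8.06) = 0.402

α = 0.402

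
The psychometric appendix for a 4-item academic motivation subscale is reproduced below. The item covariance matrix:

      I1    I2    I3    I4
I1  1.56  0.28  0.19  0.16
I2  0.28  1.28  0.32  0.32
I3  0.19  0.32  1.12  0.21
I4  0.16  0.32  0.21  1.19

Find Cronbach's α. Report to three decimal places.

sum of item variances = 1.56 + 1.28 + 1.12 + 1.19 = 5.15
Sum of off-diagonal covariances = 1.48
σ²_total = 5.15 + 2 × 1.48 = 8.11
α = (k/(k−1))·(1 − sum of item variances/σ²_total) = (4/3)·(1 − 5.15/8.11) = 0.487

α = 0.487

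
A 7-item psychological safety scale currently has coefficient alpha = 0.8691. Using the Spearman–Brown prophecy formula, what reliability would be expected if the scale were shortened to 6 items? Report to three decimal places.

predicted reliability = 0.851

Length factor m = 6/7 = 0.8571
α' = m·α / (1 − (1−m)·α)
   = 6/7 × 0.8691 / (1 − (1 − 6/7) × 0.8691)
   = 0.7449 / 0.8758 = 0.851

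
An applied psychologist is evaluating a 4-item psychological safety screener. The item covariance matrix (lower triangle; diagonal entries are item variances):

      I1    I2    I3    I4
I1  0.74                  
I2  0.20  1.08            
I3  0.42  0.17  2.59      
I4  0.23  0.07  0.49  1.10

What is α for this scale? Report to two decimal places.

Σσ²ᵢ = 0.74 + 1.08 + 2.59 + 1.10 = 5.51
Sum of the distinct covariances = 1.58
σ²_total = 5.51 + 2 × 1.58 = 8.67
α = (k/(k−1))·(1 − Σσ²ᵢ/σ²_total) = (4/3)·(1 − 5.51/8.67) = 0.49

α = 0.49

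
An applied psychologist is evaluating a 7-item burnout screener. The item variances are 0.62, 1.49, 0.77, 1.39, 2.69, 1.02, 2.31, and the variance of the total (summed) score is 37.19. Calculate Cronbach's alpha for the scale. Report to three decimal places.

sum of item variances = 0.62 + 1.49 + 0.77 + 1.39 + 2.69 + 1.02 + 2.31 = 10.29
α = (k/(k−1))·(1 − sum of item variances/total variance) = (7/6)·(1 − 10.29/37.19) = 0.844

α = 0.844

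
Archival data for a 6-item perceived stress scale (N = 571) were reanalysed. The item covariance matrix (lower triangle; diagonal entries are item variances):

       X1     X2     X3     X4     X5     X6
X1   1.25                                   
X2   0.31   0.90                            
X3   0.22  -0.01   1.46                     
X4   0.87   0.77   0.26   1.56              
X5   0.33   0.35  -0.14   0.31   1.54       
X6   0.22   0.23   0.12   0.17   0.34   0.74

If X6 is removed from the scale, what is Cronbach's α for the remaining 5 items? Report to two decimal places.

α = 0.62

Remaining items: X1, X2, X3, X4, X5 (k = 5).
Σσᵢ² = 1.25 + 0.90 + 1.46 + 1.56 + 1.54 = 6.71
total variance = 6.71 + 2 × 3.27 = 13.25
α (item deleted) = (5/4)·(1 − 6.71/13.25) = 0.62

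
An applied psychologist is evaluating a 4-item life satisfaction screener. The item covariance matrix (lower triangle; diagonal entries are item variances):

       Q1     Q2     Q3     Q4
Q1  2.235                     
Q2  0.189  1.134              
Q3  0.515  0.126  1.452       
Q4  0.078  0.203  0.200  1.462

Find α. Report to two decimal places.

α = 0.39

Σσ²ᵢ = 2.235 + 1.134 + 1.452 + 1.462 = 6.283
Sum of the distinct covariances = 1.311
total variance = 6.283 + 2 × 1.311 = 8.905
α = (k/(k−1))·(1 − Σσ²ᵢ/total variance) = (4/3)·(1 − 6.283/8.905) = 0.39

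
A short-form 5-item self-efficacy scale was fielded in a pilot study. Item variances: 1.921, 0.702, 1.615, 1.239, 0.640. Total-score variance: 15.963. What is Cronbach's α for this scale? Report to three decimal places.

α = 0.771

ΣVar(i) = 1.921 + 0.702 + 1.615 + 1.239 + 0.640 = 6.117
α = (k/(k−1))·(1 − ΣVar(i)/σ²_T) = (5/4)·(1 − 6.117/15.963) = 0.771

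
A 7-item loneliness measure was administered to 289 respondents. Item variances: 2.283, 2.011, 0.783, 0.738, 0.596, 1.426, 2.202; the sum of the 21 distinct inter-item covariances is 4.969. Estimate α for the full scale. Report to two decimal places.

α = 0.58

ΣVar(i) = 2.283 + 2.011 + 0.783 + 0.738 + 0.596 + 1.426 + 2.202 = 10.039
Sum of distinct covariances = 4.969
Var(T) = ΣVar(i) + 2·Σcov = 10.039 + 2 × 4.969 = 19.977
α = (7/6)·(1 − 10.039/19.977) = 0.58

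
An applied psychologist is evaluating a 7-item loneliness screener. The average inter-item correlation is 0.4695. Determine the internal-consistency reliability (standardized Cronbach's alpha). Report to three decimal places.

standardized Cronbach's alpha = 0.861

Standardized α = k·r̄ / (1 + (k−1)·r̄) = 7 × 0.4695 / (1 + 6 × 0.4695)
  = 3.2865 / 3.8170 = 0.861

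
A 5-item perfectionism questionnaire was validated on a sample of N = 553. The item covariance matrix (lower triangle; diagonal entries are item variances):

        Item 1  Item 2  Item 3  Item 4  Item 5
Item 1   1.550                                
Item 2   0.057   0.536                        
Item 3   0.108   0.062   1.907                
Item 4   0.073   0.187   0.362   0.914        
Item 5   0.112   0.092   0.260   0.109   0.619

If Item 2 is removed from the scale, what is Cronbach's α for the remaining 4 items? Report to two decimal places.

Cronbach's α = 0.39

Remaining items: Item 1, Item 3, Item 4, Item 5 (k = 4).
Σσ²ᵢ = 1.550 + 1.907 + 0.914 + 0.619 = 4.990
σ²_total = 4.990 + 2 × 1.024 = 7.038
α (item deleted) = (4/3)·(1 − 4.990/7.038) = 0.39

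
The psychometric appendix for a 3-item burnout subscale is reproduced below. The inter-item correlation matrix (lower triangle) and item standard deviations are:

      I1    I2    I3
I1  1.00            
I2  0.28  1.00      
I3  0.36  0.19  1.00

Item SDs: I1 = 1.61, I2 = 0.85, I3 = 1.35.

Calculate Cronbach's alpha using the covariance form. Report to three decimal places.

Cronbach's alpha = 0.525

Σσ²ᵢ = 1.61² + 0.85² + 1.35² = 5.1371
Covariances σ_ij = r_ij · s_i · s_j:
  σ(I1,I2) = 0.28 × 1.61 × 0.85 = 0.3832
  σ(I1,I3) = 0.36 × 1.61 × 1.35 = 0.7825
  σ(I2,I3) = 0.19 × 0.85 × 1.35 = 0.2180
σ²_T = Σσ²ᵢ + 2·Σσ_ij = 5.1371 + 2 × 1.3837 = 7.9045
α = (3/2)·(1 − 5.1371/7.9045) = 0.525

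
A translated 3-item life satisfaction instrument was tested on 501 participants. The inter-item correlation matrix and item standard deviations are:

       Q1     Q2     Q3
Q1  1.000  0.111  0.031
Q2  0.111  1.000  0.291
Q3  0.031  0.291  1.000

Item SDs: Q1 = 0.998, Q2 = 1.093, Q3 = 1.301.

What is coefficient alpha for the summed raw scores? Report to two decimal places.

Σσ²ᵢ = 0.998² + 1.093² + 1.301² = 3.8833
Covariances σ_ij = r_ij · s_i · s_j:
  σ(Q1,Q2) = 0.111 × 0.998 × 1.093 = 0.1211
  σ(Q1,Q3) = 0.031 × 0.998 × 1.301 = 0.0403
  σ(Q2,Q3) = 0.291 × 1.093 × 1.301 = 0.4138
σ²_T = Σσ²ᵢ + 2·Σσ_ij = 3.8833 + 2 × 0.5752 = 5.0337
α = (3/2)·(1 − 3.8833/5.0337) = 0.34

α = 0.34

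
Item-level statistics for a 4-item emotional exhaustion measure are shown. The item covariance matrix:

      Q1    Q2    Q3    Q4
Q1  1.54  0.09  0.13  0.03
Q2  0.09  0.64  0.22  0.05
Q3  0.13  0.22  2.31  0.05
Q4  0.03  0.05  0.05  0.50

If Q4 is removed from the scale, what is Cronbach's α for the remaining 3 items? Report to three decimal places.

Remaining items: Q1, Q2, Q3 (k = 3).
ΣVar(i) = 1.54 + 0.64 + 2.31 = 4.49
σ²_total = 4.49 + 2 × 0.44 = 5.37
α (item deleted) = (3/2)·(1 − 4.49/5.37) = 0.246

Cronbach's α = 0.246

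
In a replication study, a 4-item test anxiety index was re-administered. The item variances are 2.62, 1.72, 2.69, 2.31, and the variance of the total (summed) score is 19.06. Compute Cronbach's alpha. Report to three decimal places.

α = 0.680

ΣVar(i) = 2.62 + 1.72 + 2.69 + 2.31 = 9.34
α = (k/(k−1))·(1 − ΣVar(i)/Var(T)) = (4/3)·(1 − 9.34/19.06) = 0.680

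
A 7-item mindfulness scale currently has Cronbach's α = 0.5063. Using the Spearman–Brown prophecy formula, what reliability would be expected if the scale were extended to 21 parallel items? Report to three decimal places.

Length factor m = 21/7 = 3.0000
α' = m·α / (1 + (m−1)·α)
   = 21/7 × 0.5063 / (1 + (21/7 − 1) × 0.5063)
   = 1.5189 / 2.0126 = 0.755

predicted reliability = 0.755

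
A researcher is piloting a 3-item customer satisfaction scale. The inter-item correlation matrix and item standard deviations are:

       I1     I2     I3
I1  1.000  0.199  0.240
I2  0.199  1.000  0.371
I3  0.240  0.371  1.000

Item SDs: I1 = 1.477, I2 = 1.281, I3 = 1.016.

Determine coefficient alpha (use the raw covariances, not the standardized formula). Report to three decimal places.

α = 0.502

Σσ²ᵢ = 1.477² + 1.281² + 1.016² = 4.8547
Covariances σ_ij = r_ij · s_i · s_j:
  σ(I1,I2) = 0.199 × 1.477 × 1.281 = 0.3765
  σ(I1,I3) = 0.240 × 1.477 × 1.016 = 0.3602
  σ(I2,I3) = 0.371 × 1.281 × 1.016 = 0.4829
σ²_T = Σσ²ᵢ + 2·Σσ_ij = 4.8547 + 2 × 1.2196 = 7.2939
α = (3/2)·(1 − 4.8547/7.2939) = 0.502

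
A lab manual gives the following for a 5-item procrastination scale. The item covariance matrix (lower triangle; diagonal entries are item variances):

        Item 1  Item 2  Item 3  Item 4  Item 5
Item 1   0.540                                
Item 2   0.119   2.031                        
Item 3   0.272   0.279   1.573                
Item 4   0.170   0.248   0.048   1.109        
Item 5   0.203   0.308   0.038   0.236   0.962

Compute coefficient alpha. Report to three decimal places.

sum of item variances = 0.540 + 2.031 + 1.573 + 1.109 + 0.962 = 6.215
Sum of off-diagonal covariances = 1.921
σ²_total = 6.215 + 2 × 1.921 = 10.057
α = (k/(k−1))·(1 − sum of item variances/σ²_total) = (5/4)·(1 − 6.215/10.057) = 0.478

α = 0.478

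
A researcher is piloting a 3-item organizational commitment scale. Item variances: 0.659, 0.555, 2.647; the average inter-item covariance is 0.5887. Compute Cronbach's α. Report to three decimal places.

Σσᵢ² = 0.659 + 0.555 + 2.647 = 3.861
Sum of the 3 distinct covariances = 3 × 0.5887 = 1.7661
σ²_total = Σσᵢ² + 2·Σcov = 3.861 + 2 × 1.7661 = 7.3932
α = (3/2)·(1 − 3.861/7.3932) = 0.717

α = 0.717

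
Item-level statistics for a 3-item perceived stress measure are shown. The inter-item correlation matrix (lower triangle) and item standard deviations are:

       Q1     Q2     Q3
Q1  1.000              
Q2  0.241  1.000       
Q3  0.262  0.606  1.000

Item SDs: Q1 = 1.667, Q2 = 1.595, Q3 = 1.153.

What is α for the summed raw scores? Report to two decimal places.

α = 0.61

Σσ²ᵢ = 1.667² + 1.595² + 1.153² = 6.6523
Covariances σ_ij = r_ij · s_i · s_j:
  σ(Q1,Q2) = 0.241 × 1.667 × 1.595 = 0.6408
  σ(Q1,Q3) = 0.262 × 1.667 × 1.153 = 0.5036
  σ(Q2,Q3) = 0.606 × 1.595 × 1.153 = 1.1145
σ²_T = Σσ²ᵢ + 2·Σσ_ij = 6.6523 + 2 × 2.2589 = 11.1701
α = (3/2)·(1 − 6.6523/11.1701) = 0.61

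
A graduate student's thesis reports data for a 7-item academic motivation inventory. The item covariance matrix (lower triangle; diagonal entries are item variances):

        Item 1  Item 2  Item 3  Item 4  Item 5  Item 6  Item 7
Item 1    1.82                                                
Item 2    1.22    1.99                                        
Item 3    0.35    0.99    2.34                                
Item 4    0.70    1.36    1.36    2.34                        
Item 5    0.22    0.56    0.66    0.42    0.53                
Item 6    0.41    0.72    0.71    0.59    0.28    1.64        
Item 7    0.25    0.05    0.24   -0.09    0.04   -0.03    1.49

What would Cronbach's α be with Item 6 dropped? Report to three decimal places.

α = 0.736

Remaining items: Item 1, Item 2, Item 3, Item 4, Item 5, Item 7 (k = 6).
Σσᵢ² = 1.82 + 1.99 + 2.34 + 2.34 + 0.53 + 1.49 = 10.51
Var(T) = 10.51 + 2 × 8.33 = 27.17
α (item deleted) = (6/5)·(1 − 10.51/27.17) = 0.736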